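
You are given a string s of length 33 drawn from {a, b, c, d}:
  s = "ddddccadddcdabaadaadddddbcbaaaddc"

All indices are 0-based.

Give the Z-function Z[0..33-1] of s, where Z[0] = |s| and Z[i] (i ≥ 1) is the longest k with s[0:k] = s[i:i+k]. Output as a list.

Z[0]=33
i=1: i≥r, start 0; Z[1]=3 grow→box=[1,4)
i=2: min(r-i=2, Z[1]=3)=2; Z[2]=2
i=3: min(r-i=1, Z[2]=2)=1; Z[3]=1
i=4: i≥r, start 0; Z[4]=0
i=5: i≥r, start 0; Z[5]=0
i=6: i≥r, start 0; Z[6]=0
i=7: i≥r, start 0; Z[7]=3 grow→box=[7,10)
i=8: min(r-i=2, Z[1]=3)=2; Z[8]=2
i=9: min(r-i=1, Z[2]=2)=1; Z[9]=1
i=10: i≥r, start 0; Z[10]=0
i=11: i≥r, start 0; Z[11]=1 grow→box=[11,12)
i=12: i≥r, start 0; Z[12]=0
i=13: i≥r, start 0; Z[13]=0
i=14: i≥r, start 0; Z[14]=0
i=15: i≥r, start 0; Z[15]=0
i=16: i≥r, start 0; Z[16]=1 grow→box=[16,17)
i=17: i≥r, start 0; Z[17]=0
i=18: i≥r, start 0; Z[18]=0
i=19: i≥r, start 0; Z[19]=4 grow→box=[19,23)
i=20: min(r-i=3, Z[1]=3)=3; Z[20]=4 grow→box=[20,24)
i=21: min(r-i=3, Z[1]=3)=3; Z[21]=3
i=22: min(r-i=2, Z[2]=2)=2; Z[22]=2
i=23: min(r-i=1, Z[3]=1)=1; Z[23]=1
i=24: i≥r, start 0; Z[24]=0
i=25: i≥r, start 0; Z[25]=0
i=26: i≥r, start 0; Z[26]=0
i=27: i≥r, start 0; Z[27]=0
i=28: i≥r, start 0; Z[28]=0
i=29: i≥r, start 0; Z[29]=0
i=30: i≥r, start 0; Z[30]=2 grow→box=[30,32)
i=31: min(r-i=1, Z[1]=3)=1; Z[31]=1
i=32: i≥r, start 0; Z[32]=0

[33, 3, 2, 1, 0, 0, 0, 3, 2, 1, 0, 1, 0, 0, 0, 0, 1, 0, 0, 4, 4, 3, 2, 1, 0, 0, 0, 0, 0, 0, 2, 1, 0]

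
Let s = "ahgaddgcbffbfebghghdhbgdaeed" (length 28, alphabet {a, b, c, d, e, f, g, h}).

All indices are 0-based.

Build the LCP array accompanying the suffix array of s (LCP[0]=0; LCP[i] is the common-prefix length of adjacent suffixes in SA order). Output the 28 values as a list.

[0, 1, 1, 0, 2, 1, 2, 0, 0, 1, 1, 1, 1, 0, 1, 1, 0, 1, 1, 0, 1, 1, 1, 2, 0, 1, 1, 2]

rank | idx | suffix
   0 |   3 | addgcbffbfebghghdhbgdaeed
   1 |  24 | aeed
   2 |   0 | ahgaddgcbffbfebghghdhbgdaeed
   3 |  11 | bfebghghdhbgdaeed
   4 |   8 | bffbfebghghdhbgdaeed
   5 |  21 | bgdaeed
   6 |  14 | bghghdhbgdaeed
   7 |   7 | cbffbfebghghdhbgdaeed
   8 |  27 | d
   9 |  23 | daeed
  10 |   4 | ddgcbffbfebghghdhbgdaeed
  11 |   5 | dgcbffbfebghghdhbgdaeed
  12 |  19 | dhbgdaeed
  13 |  13 | ebghghdhbgdaeed
  14 |  26 | ed
  15 |  25 | eed
  16 |  10 | fbfebghghdhbgdaeed
  17 |  12 | febghghdhbgdaeed
  18 |   9 | ffbfebghghdhbgdaeed
  19 |   2 | gaddgcbffbfebghghdhbgdaeed
  20 |   6 | gcbffbfebghghdhbgdaeed
  21 |  22 | gdaeed
  22 |  17 | ghdhbgdaeed
  23 |  15 | ghghdhbgdaeed
  24 |  20 | hbgdaeed
  25 |  18 | hdhbgdaeed
  26 |   1 | hgaddgcbffbfebghghdhbgdaeed
  27 |  16 | hghdhbgdaeed

SA = [3, 24, 0, 11, 8, 21, 14, 7, 27, 23, 4, 5, 19, 13, 26, 25, 10, 12, 9, 2, 6, 22, 17, 15, 20, 18, 1, 16]
[i] adj suffixes → lcp
  [1] 3/24 → 1 ('a')
  [2] 24/0 → 1 ('a')
  [3] 0/11 → 0 ('')
  [4] 11/8 → 2 ('bf')
  [5] 8/21 → 1 ('b')
  [6] 21/14 → 2 ('bg')
  [7] 14/7 → 0 ('')
  [8] 7/27 → 0 ('')
  [9] 27/23 → 1 ('d')
  [10] 23/4 → 1 ('d')
  [11] 4/5 → 1 ('d')
  [12] 5/19 → 1 ('d')
  [13] 19/13 → 0 ('')
  [14] 13/26 → 1 ('e')
  [15] 26/25 → 1 ('e')
  [16] 25/10 → 0 ('')
  [17] 10/12 → 1 ('f')
  [18] 12/9 → 1 ('f')
  [19] 9/2 → 0 ('')
  [20] 2/6 → 1 ('g')
  [21] 6/22 → 1 ('g')
  [22] 22/17 → 1 ('g')
  [23] 17/15 → 2 ('gh')
  [24] 15/20 → 0 ('')
  [25] 20/18 → 1 ('h')
  [26] 18/1 → 1 ('h')
  [27] 1/16 → 2 ('hg')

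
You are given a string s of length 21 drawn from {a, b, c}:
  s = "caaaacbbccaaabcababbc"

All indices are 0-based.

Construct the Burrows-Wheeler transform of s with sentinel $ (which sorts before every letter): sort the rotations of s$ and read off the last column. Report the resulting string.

rank  rotation                last
    0  $caaaacbbccaaabcababbc  c
    1  aaaacbbccaaabcababbc$c  c
    2  aaabcababbc$caaaacbbcc  c
    3  aaacbbccaaabcababbc$ca  a
    4  aabcababbc$caaaacbbcca  a
    5  aacbbccaaabcababbc$caa  a
    6  ababbc$caaaacbbccaaabc  c
    7  abbc$caaaacbbccaaabcab  b
    8  abcababbc$caaaacbbccaa  a
    9  acbbccaaabcababbc$caaa  a
   10  babbc$caaaacbbccaaabca  a
   11  bbc$caaaacbbccaaabcaba  a
   12  bbccaaabcababbc$caaaac  c
   13  bc$caaaacbbccaaabcabab  b
   14  bcababbc$caaaacbbccaaa  a
   15  bccaaabcababbc$caaaacb  b
   16  c$caaaacbbccaaabcababb  b
   17  caaaacbbccaaabcababbc$  $
   18  caaabcababbc$caaaacbbc  c
   19  cababbc$caaaacbbccaaab  b
   20  cbbccaaabcababbc$caaaa  a
   21  ccaaabcababbc$caaaacbb  b

cccaaacbaaaacbabb$cbab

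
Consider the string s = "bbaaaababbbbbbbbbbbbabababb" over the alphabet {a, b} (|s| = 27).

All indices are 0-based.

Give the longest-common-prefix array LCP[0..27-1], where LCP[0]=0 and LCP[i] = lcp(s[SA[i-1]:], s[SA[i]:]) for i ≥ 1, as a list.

[0, 3, 2, 1, 4, 5, 2, 3, 0, 1, 2, 5, 3, 4, 1, 2, 3, 2, 3, 4, 5, 6, 7, 8, 9, 10, 11]

rank | idx | suffix
   0 |   2 | aaaababbbbbbbbbbbbabababb
   1 |   3 | aaababbbbbbbbbbbbabababb
   2 |   4 | aababbbbbbbbbbbbabababb
   3 |  20 | abababb
   4 |  22 | ababb
   5 |   5 | ababbbbbbbbbbbbabababb
   6 |  24 | abb
   7 |   7 | abbbbbbbbbbbbabababb
   8 |  26 | b
   9 |   1 | baaaababbbbbbbbbbbbabababb
  10 |  19 | babababb
  11 |  21 | bababb
  12 |  23 | babb
  13 |   6 | babbbbbbbbbbbbabababb
  14 |  25 | bb
  15 |   0 | bbaaaababbbbbbbbbbbbabababb
  16 |  18 | bbabababb
  17 |  17 | bbbabababb
  18 |  16 | bbbbabababb
  19 |  15 | bbbbbabababb
  20 |  14 | bbbbbbabababb
  21 |  13 | bbbbbbbabababb
  22 |  12 | bbbbbbbbabababb
  23 |  11 | bbbbbbbbbabababb
  24 |  10 | bbbbbbbbbbabababb
  25 |   9 | bbbbbbbbbbbabababb
  26 |   8 | bbbbbbbbbbbbabababb

SA = [2, 3, 4, 20, 22, 5, 24, 7, 26, 1, 19, 21, 23, 6, 25, 0, 18, 17, 16, 15, 14, 13, 12, 11, 10, 9, 8]
[i] adj suffixes → lcp
  [1] 2/3 → 3 ('aaa')
  [2] 3/4 → 2 ('aa')
  [3] 4/20 → 1 ('a')
  [4] 20/22 → 4 ('abab')
  [5] 22/5 → 5 ('ababb')
  [6] 5/24 → 2 ('ab')
  [7] 24/7 → 3 ('abb')
  [8] 7/26 → 0 ('')
  [9] 26/1 → 1 ('b')
  [10] 1/19 → 2 ('ba')
  [11] 19/21 → 5 ('babab')
  [12] 21/23 → 3 ('bab')
  [13] 23/6 → 4 ('babb')
  [14] 6/25 → 1 ('b')
  [15] 25/0 → 2 ('bb')
  [16] 0/18 → 3 ('bba')
  [17] 18/17 → 2 ('bb')
  [18] 17/16 → 3 ('bbb')
  [19] 16/15 → 4 ('bbbb')
  [20] 15/14 → 5 ('bbbbb')
  [21] 14/13 → 6 ('bbbbbb')
  [22] 13/12 → 7 ('bbbbbbb')
  [23] 12/11 → 8 ('bbbbbbbb')
  [24] 11/10 → 9 ('bbbbbbbbb')
  [25] 10/9 → 10 ('bbbbbbbbbb')
  [26] 9/8 → 11 ('bbbbbbbbbbb')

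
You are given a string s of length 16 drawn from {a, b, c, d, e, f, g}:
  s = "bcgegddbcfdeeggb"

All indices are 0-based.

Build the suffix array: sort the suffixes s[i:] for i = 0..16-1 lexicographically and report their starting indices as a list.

[15, 7, 0, 8, 1, 6, 5, 10, 11, 3, 12, 9, 14, 4, 2, 13]

rank | idx | suffix
   0 |  15 | b
   1 |   7 | bcfdeeggb
   2 |   0 | bcgegddbcfdeeggb
   3 |   8 | cfdeeggb
   4 |   1 | cgegddbcfdeeggb
   5 |   6 | dbcfdeeggb
   6 |   5 | ddbcfdeeggb
   7 |  10 | deeggb
   8 |  11 | eeggb
   9 |   3 | egddbcfdeeggb
  10 |  12 | eggb
  11 |   9 | fdeeggb
  12 |  14 | gb
  13 |   4 | gddbcfdeeggb
  14 |   2 | gegddbcfdeeggb
  15 |  13 | ggb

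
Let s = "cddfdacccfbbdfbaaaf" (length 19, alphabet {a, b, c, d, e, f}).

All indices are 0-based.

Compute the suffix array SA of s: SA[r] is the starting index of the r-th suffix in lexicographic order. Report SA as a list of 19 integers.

sorted suffixes:
  #0 SA[0]=15  'aaaf'
  #1 SA[1]=16  'aaf'
  #2 SA[2]=5  'acccfbbdfbaaaf'
  #3 SA[3]=17  'af'
  #4 SA[4]=14  'baaaf'
  #5 SA[5]=10  'bbdfbaaaf'
  #6 SA[6]=11  'bdfbaaaf'
  #7 SA[7]=6  'cccfbbdfbaaaf'
  #8 SA[8]=7  'ccfbbdfbaaaf'
  #9 SA[9]=0  'cddfdacccfbbdfbaaaf'
  #10 SA[10]=8  'cfbbdfbaaaf'
  #11 SA[11]=4  'dacccfbbdfbaaaf'
  #12 SA[12]=1  'ddfdacccfbbdfbaaaf'
  #13 SA[13]=12  'dfbaaaf'
  #14 SA[14]=2  'dfdacccfbbdfbaaaf'
  #15 SA[15]=18  'f'
  #16 SA[16]=13  'fbaaaf'
  #17 SA[17]=9  'fbbdfbaaaf'
  #18 SA[18]=3  'fdacccfbbdfbaaaf'

[15, 16, 5, 17, 14, 10, 11, 6, 7, 0, 8, 4, 1, 12, 2, 18, 13, 9, 3]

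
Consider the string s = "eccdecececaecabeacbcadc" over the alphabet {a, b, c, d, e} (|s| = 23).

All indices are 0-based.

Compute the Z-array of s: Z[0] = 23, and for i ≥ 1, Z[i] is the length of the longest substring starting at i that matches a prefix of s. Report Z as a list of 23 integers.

[23, 0, 0, 0, 2, 0, 2, 0, 2, 0, 0, 2, 0, 0, 0, 1, 0, 0, 0, 0, 0, 0, 0]

Z[0]=23
i=1: fresh scan; Z[1]=0
i=2: fresh scan; Z[2]=0
i=3: fresh scan; Z[3]=0
i=4: fresh scan; Z[4]=2 scan→box=[4,6)
i=5: min(r-i=1, Z[1]=0)=0; Z[5]=0
i=6: fresh scan; Z[6]=2 scan→box=[6,8)
i=7: min(r-i=1, Z[1]=0)=0; Z[7]=0
i=8: fresh scan; Z[8]=2 scan→box=[8,10)
i=9: min(r-i=1, Z[1]=0)=0; Z[9]=0
i=10: fresh scan; Z[10]=0
i=11: fresh scan; Z[11]=2 scan→box=[11,13)
i=12: min(r-i=1, Z[1]=0)=0; Z[12]=0
i=13: fresh scan; Z[13]=0
i=14: fresh scan; Z[14]=0
i=15: fresh scan; Z[15]=1 scan→box=[15,16)
i=16: fresh scan; Z[16]=0
i=17: fresh scan; Z[17]=0
i=18: fresh scan; Z[18]=0
i=19: fresh scan; Z[19]=0
i=20: fresh scan; Z[20]=0
i=21: fresh scan; Z[21]=0
i=22: fresh scan; Z[22]=0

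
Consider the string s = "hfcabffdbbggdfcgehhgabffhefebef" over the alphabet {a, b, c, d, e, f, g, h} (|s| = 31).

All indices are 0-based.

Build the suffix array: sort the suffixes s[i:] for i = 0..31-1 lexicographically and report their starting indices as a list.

[3, 20, 8, 28, 4, 21, 9, 2, 14, 7, 12, 27, 29, 25, 16, 30, 1, 13, 6, 26, 5, 22, 23, 19, 11, 15, 10, 24, 0, 18, 17]

rank | idx | suffix
   0 |   3 | abffdbbggdfcgehhgabffhefebef
   1 |  20 | abffhefebef
   2 |   8 | bbggdfcgehhgabffhefebef
   3 |  28 | bef
   4 |   4 | bffdbbggdfcgehhgabffhefebef
   5 |  21 | bffhefebef
   6 |   9 | bggdfcgehhgabffhefebef
   7 |   2 | cabffdbbggdfcgehhgabffhefebef
   8 |  14 | cgehhgabffhefebef
   9 |   7 | dbbggdfcgehhgabffhefebef
  10 |  12 | dfcgehhgabffhefebef
  11 |  27 | ebef
  12 |  29 | ef
  13 |  25 | efebef
  14 |  16 | ehhgabffhefebef
  15 |  30 | f
  16 |   1 | fcabffdbbggdfcgehhgabffhefebef
  17 |  13 | fcgehhgabffhefebef
  18 |   6 | fdbbggdfcgehhgabffhefebef
  19 |  26 | febef
  20 |   5 | ffdbbggdfcgehhgabffhefebef
  21 |  22 | ffhefebef
  22 |  23 | fhefebef
  23 |  19 | gabffhefebef
  24 |  11 | gdfcgehhgabffhefebef
  25 |  15 | gehhgabffhefebef
  26 |  10 | ggdfcgehhgabffhefebef
  27 |  24 | hefebef
  28 |   0 | hfcabffdbbggdfcgehhgabffhefebef
  29 |  18 | hgabffhefebef
  30 |  17 | hhgabffhefebef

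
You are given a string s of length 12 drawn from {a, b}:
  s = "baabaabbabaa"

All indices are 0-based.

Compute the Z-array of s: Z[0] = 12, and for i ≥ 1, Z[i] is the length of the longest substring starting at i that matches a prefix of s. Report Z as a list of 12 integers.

[12, 0, 0, 4, 0, 0, 1, 2, 0, 3, 0, 0]

Z[0]=12
i=1: i≥r, start 0; Z[1]=0
i=2: i≥r, start 0; Z[2]=0
i=3: i≥r, start 0; Z[3]=4 grow→box=[3,7)
i=4: min(r-i=3, Z[1]=0)=0; Z[4]=0
i=5: min(r-i=2, Z[2]=0)=0; Z[5]=0
i=6: min(r-i=1, Z[3]=4)=1; Z[6]=1
i=7: i≥r, start 0; Z[7]=2 grow→box=[7,9)
i=8: min(r-i=1, Z[1]=0)=0; Z[8]=0
i=9: i≥r, start 0; Z[9]=3 grow→box=[9,12)
i=10: min(r-i=2, Z[1]=0)=0; Z[10]=0
i=11: min(r-i=1, Z[2]=0)=0; Z[11]=0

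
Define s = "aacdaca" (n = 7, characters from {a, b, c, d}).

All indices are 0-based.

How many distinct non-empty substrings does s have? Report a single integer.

rank | idx | suffix
   0 |   6 | a
   1 |   0 | aacdaca
   2 |   4 | aca
   3 |   1 | acdaca
   4 |   5 | ca
   5 |   2 | cdaca
   6 |   3 | daca

SA = [6, 0, 4, 1, 5, 2, 3]
rank  pair      lcp
   1  s[6:],s[0:]  1  'a'
   2  s[0:],s[4:]  1  'a'
   3  s[4:],s[1:]  2  'ac'
   4  s[1:],s[5:]  0  ''
   5  s[5:],s[2:]  1  'c'
   6  s[2:],s[3:]  0  ''

n(n+1)/2 = 7·8/2 = 28
Σ LCP = 0 + 1 + 1 + 2 + 0 + 1 + 0 = 5
distinct = 28 − 5 = 23

23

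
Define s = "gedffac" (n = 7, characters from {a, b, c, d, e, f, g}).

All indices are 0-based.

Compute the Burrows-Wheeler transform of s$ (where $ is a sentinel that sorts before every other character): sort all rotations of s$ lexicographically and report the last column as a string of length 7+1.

rank  rotation  last
    0  $gedffac  c
    1  ac$gedff  f
    2  c$gedffa  a
    3  dffac$ge  e
    4  edffac$g  g
    5  fac$gedf  f
    6  ffac$ged  d
    7  gedffac$  $

cfaegfd$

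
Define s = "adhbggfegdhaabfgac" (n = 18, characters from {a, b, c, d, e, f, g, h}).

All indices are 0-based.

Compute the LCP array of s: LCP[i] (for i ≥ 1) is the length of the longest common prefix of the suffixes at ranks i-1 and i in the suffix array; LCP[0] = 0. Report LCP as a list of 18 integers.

[0, 1, 1, 1, 0, 1, 0, 0, 2, 0, 0, 1, 0, 1, 1, 1, 0, 1]

rank→(start, suffix):
  0 → (11, 'aabfgac')
  1 → (12, 'abfgac')
  2 → (16, 'ac')
  3 → (0, 'adhbggfegdhaabfgac')
  4 → (13, 'bfgac')
  5 → (3, 'bggfegdhaabfgac')
  6 → (17, 'c')
  7 → (9, 'dhaabfgac')
  8 → (1, 'dhbggfegdhaabfgac')
  9 → (7, 'egdhaabfgac')
  10 → (6, 'fegdhaabfgac')
  11 → (14, 'fgac')
  12 → (15, 'gac')
  13 → (8, 'gdhaabfgac')
  14 → (5, 'gfegdhaabfgac')
  15 → (4, 'ggfegdhaabfgac')
  16 → (10, 'haabfgac')
  17 → (2, 'hbggfegdhaabfgac')

SA = [11, 12, 16, 0, 13, 3, 17, 9, 1, 7, 6, 14, 15, 8, 5, 4, 10, 2]
i: (SA[i-1],SA[i]) lcp shared
  1: (11,12) 1 'a'
  2: (12,16) 1 'a'
  3: (16,0) 1 'a'
  4: (0,13) 0 ''
  5: (13,3) 1 'b'
  6: (3,17) 0 ''
  7: (17,9) 0 ''
  8: (9,1) 2 'dh'
  9: (1,7) 0 ''
  10: (7,6) 0 ''
  11: (6,14) 1 'f'
  12: (14,15) 0 ''
  13: (15,8) 1 'g'
  14: (8,5) 1 'g'
  15: (5,4) 1 'g'
  16: (4,10) 0 ''
  17: (10,2) 1 'h'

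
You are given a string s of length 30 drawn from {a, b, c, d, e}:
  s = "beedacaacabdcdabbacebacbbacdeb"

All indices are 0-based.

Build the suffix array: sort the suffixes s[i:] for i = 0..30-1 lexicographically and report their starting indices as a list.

rank | idx | suffix
   0 |   6 | aacabdcdabbacebacbbacdeb
   1 |  14 | abbacebacbbacdeb
   2 |   9 | abdcdabbacebacbbacdeb
   3 |   4 | acaacabdcdabbacebacbbacdeb
   4 |   7 | acabdcdabbacebacbbacdeb
   5 |  21 | acbbacdeb
   6 |  25 | acdeb
   7 |  17 | acebacbbacdeb
   8 |  29 | b
   9 |  20 | bacbbacdeb
  10 |  24 | bacdeb
  11 |  16 | bacebacbbacdeb
  12 |  23 | bbacdeb
  13 |  15 | bbacebacbbacdeb
  14 |  10 | bdcdabbacebacbbacdeb
  15 |   0 | beedacaacabdcdabbacebacbbacdeb
  16 |   5 | caacabdcdabbacebacbbacdeb
  17 |   8 | cabdcdabbacebacbbacdeb
  18 |  22 | cbbacdeb
  19 |  12 | cdabbacebacbbacdeb
  20 |  26 | cdeb
  21 |  18 | cebacbbacdeb
  22 |  13 | dabbacebacbbacdeb
  23 |   3 | dacaacabdcdabbacebacbbacdeb
  24 |  11 | dcdabbacebacbbacdeb
  25 |  27 | deb
  26 |  28 | eb
  27 |  19 | ebacbbacdeb
  28 |   2 | edacaacabdcdabbacebacbbacdeb
  29 |   1 | eedacaacabdcdabbacebacbbacdeb

[6, 14, 9, 4, 7, 21, 25, 17, 29, 20, 24, 16, 23, 15, 10, 0, 5, 8, 22, 12, 26, 18, 13, 3, 11, 27, 28, 19, 2, 1]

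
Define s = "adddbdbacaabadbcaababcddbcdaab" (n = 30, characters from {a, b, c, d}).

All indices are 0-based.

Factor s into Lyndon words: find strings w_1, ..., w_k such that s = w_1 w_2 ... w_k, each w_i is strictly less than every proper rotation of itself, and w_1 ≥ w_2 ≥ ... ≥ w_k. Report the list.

emit factor 1: 'adddbdb' (i=0, period=7)
emit factor 2: 'ac' (i=7, period=2)
emit factor 3: 'aabadbc' (i=9, period=7)
emit factor 4: 'aababcddbcd' (i=16, period=11)
emit factor 5: 'aab' (i=27, period=3)

["adddbdb", "ac", "aabadbc", "aababcddbcd", "aab"]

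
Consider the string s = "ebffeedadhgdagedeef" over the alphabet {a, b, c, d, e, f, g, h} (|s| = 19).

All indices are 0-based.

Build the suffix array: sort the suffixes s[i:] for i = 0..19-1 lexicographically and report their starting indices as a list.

[7, 12, 1, 6, 11, 15, 8, 0, 5, 14, 4, 16, 17, 18, 3, 2, 10, 13, 9]

rank→(start, suffix):
  0 → (7, 'adhgdagedeef')
  1 → (12, 'agedeef')
  2 → (1, 'bffeedadhgdagedeef')
  3 → (6, 'dadhgdagedeef')
  4 → (11, 'dagedeef')
  5 → (15, 'deef')
  6 → (8, 'dhgdagedeef')
  7 → (0, 'ebffeedadhgdagedeef')
  8 → (5, 'edadhgdagedeef')
  9 → (14, 'edeef')
  10 → (4, 'eedadhgdagedeef')
  11 → (16, 'eef')
  12 → (17, 'ef')
  13 → (18, 'f')
  14 → (3, 'feedadhgdagedeef')
  15 → (2, 'ffeedadhgdagedeef')
  16 → (10, 'gdagedeef')
  17 → (13, 'gedeef')
  18 → (9, 'hgdagedeef')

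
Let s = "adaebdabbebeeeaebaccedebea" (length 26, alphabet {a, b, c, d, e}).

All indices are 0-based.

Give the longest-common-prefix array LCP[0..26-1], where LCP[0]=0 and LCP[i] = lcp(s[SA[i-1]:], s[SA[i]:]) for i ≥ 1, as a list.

rank→(start, suffix):
  0 → (25, 'a')
  1 → (6, 'abbebeeeaebaccedebea')
  2 → (17, 'accedebea')
  3 → (0, 'adaebdabbebeeeaebaccedebea')
  4 → (14, 'aebaccedebea')
  5 → (2, 'aebdabbebeeeaebaccedebea')
  6 → (16, 'baccedebea')
  7 → (7, 'bbebeeeaebaccedebea')
  8 → (4, 'bdabbebeeeaebaccedebea')
  9 → (23, 'bea')
  10 → (8, 'bebeeeaebaccedebea')
  11 → (10, 'beeeaebaccedebea')
  12 → (18, 'ccedebea')
  13 → (19, 'cedebea')
  14 → (5, 'dabbebeeeaebaccedebea')
  15 → (1, 'daebdabbebeeeaebaccedebea')
  16 → (21, 'debea')
  17 → (24, 'ea')
  18 → (13, 'eaebaccedebea')
  19 → (15, 'ebaccedebea')
  20 → (3, 'ebdabbebeeeaebaccedebea')
  21 → (22, 'ebea')
  22 → (9, 'ebeeeaebaccedebea')
  23 → (20, 'edebea')
  24 → (12, 'eeaebaccedebea')
  25 → (11, 'eeeaebaccedebea')

SA = [25, 6, 17, 0, 14, 2, 16, 7, 4, 23, 8, 10, 18, 19, 5, 1, 21, 24, 13, 15, 3, 22, 9, 20, 12, 11]
[i] adj suffixes → lcp
  [1] 25/6 → 1 ('a')
  [2] 6/17 → 1 ('a')
  [3] 17/0 → 1 ('a')
  [4] 0/14 → 1 ('a')
  [5] 14/2 → 3 ('aeb')
  [6] 2/16 → 0 ('')
  [7] 16/7 → 1 ('b')
  [8] 7/4 → 1 ('b')
  [9] 4/23 → 1 ('b')
  [10] 23/8 → 2 ('be')
  [11] 8/10 → 2 ('be')
  [12] 10/18 → 0 ('')
  [13] 18/19 → 1 ('c')
  [14] 19/5 → 0 ('')
  [15] 5/1 → 2 ('da')
  [16] 1/21 → 1 ('d')
  [17] 21/24 → 0 ('')
  [18] 24/13 → 2 ('ea')
  [19] 13/15 → 1 ('e')
  [20] 15/3 → 2 ('eb')
  [21] 3/22 → 2 ('eb')
  [22] 22/9 → 3 ('ebe')
  [23] 9/20 → 1 ('e')
  [24] 20/12 → 1 ('e')
  [25] 12/11 → 2 ('ee')

[0, 1, 1, 1, 1, 3, 0, 1, 1, 1, 2, 2, 0, 1, 0, 2, 1, 0, 2, 1, 2, 2, 3, 1, 1, 2]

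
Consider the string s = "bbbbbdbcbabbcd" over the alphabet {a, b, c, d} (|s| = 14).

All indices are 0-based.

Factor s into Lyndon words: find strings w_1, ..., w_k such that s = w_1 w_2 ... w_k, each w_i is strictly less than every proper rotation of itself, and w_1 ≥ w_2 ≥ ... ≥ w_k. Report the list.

emit factor 1: 'bbbbbdbc' (i=0, period=8)
emit factor 2: 'b' (i=8, period=1)
emit factor 3: 'abbcd' (i=9, period=5)

["bbbbbdbc", "b", "abbcd"]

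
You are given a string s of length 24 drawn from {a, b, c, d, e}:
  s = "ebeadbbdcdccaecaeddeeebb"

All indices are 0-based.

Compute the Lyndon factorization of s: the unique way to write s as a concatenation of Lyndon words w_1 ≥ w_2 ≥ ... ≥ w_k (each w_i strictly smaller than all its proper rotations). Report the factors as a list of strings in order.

emit factor 1: 'e' (i=0, period=1)
emit factor 2: 'be' (i=1, period=2)
emit factor 3: 'adbbdcdccaecaeddeeebb' (i=3, period=21)

["e", "be", "adbbdcdccaecaeddeeebb"]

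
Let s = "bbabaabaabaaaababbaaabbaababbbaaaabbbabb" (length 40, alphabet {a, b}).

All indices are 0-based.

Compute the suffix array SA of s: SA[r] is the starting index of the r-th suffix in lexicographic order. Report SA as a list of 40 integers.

rank | idx | suffix
   0 |  10 | aaaababbaaabbaababbbaaaabbbabb
   1 |  30 | aaaabbbabb
   2 |  11 | aaababbaaabbaababbbaaaabbbabb
   3 |  18 | aaabbaababbbaaaabbbabb
   4 |  31 | aaabbbabb
   5 |   7 | aabaaaababbaaabbaababbbaaaabbbabb
   6 |   4 | aabaabaaaababbaaabbaababbbaaaabbbabb
   7 |  12 | aababbaaabbaababbbaaaabbbabb
   8 |  23 | aababbbaaaabbbabb
   9 |  19 | aabbaababbbaaaabbbabb
  10 |  32 | aabbbabb
  11 |   8 | abaaaababbaaabbaababbbaaaabbbabb
  12 |   5 | abaabaaaababbaaabbaababbbaaaabbbabb
  13 |   2 | abaabaabaaaababbaaabbaababbbaaaabbbabb
  14 |  13 | ababbaaabbaababbbaaaabbbabb
  15 |  24 | ababbbaaaabbbabb
  16 |  37 | abb
  17 |  15 | abbaaabbaababbbaaaabbbabb
  18 |  20 | abbaababbbaaaabbbabb
  19 |  26 | abbbaaaabbbabb
  20 |  33 | abbbabb
  21 |  39 | b
  22 |   9 | baaaababbaaabbaababbbaaaabbbabb
  23 |  29 | baaaabbbabb
  24 |  17 | baaabbaababbbaaaabbbabb
  25 |   6 | baabaaaababbaaabbaababbbaaaabbbabb
  26 |   3 | baabaabaaaababbaaabbaababbbaaaabbbabb
  27 |  22 | baababbbaaaabbbabb
  28 |   1 | babaabaabaaaababbaaabbaababbbaaaabbbabb
  29 |  36 | babb
  30 |  14 | babbaaabbaababbbaaaabbbabb
  31 |  25 | babbbaaaabbbabb
  32 |  38 | bb
  33 |  28 | bbaaaabbbabb
  34 |  16 | bbaaabbaababbbaaaabbbabb
  35 |  21 | bbaababbbaaaabbbabb
  36 |   0 | bbabaabaabaaaababbaaabbaababbbaaaabbbabb
  37 |  35 | bbabb
  38 |  27 | bbbaaaabbbabb
  39 |  34 | bbbabb

[10, 30, 11, 18, 31, 7, 4, 12, 23, 19, 32, 8, 5, 2, 13, 24, 37, 15, 20, 26, 33, 39, 9, 29, 17, 6, 3, 22, 1, 36, 14, 25, 38, 28, 16, 21, 0, 35, 27, 34]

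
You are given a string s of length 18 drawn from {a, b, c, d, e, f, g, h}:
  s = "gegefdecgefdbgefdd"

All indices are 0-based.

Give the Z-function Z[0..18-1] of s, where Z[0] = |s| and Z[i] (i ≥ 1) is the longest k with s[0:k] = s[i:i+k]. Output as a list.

Z[0]=18
i=1: outside box; Z[1]=0
i=2: outside box; Z[2]=2 extend→box=[2,4)
i=3: min(r-i=1, Z[1]=0)=0; Z[3]=0
i=4: outside box; Z[4]=0
i=5: outside box; Z[5]=0
i=6: outside box; Z[6]=0
i=7: outside box; Z[7]=0
i=8: outside box; Z[8]=2 extend→box=[8,10)
i=9: min(r-i=1, Z[1]=0)=0; Z[9]=0
i=10: outside box; Z[10]=0
i=11: outside box; Z[11]=0
i=12: outside box; Z[12]=0
i=13: outside box; Z[13]=2 extend→box=[13,15)
i=14: min(r-i=1, Z[1]=0)=0; Z[14]=0
i=15: outside box; Z[15]=0
i=16: outside box; Z[16]=0
i=17: outside box; Z[17]=0

[18, 0, 2, 0, 0, 0, 0, 0, 2, 0, 0, 0, 0, 2, 0, 0, 0, 0]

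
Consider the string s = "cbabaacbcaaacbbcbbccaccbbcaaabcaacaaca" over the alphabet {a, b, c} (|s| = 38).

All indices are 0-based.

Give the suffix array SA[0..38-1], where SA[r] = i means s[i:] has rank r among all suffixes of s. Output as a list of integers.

[37, 26, 9, 27, 34, 31, 10, 4, 2, 28, 35, 32, 11, 5, 20, 3, 1, 23, 13, 16, 24, 7, 29, 14, 17, 36, 25, 8, 33, 30, 19, 0, 22, 12, 15, 6, 18, 21]

rank | idx | suffix
   0 |  37 | a
   1 |  26 | aaabcaacaaca
   2 |   9 | aaacbbcbbccaccbbcaaabcaacaaca
   3 |  27 | aabcaacaaca
   4 |  34 | aaca
   5 |  31 | aacaaca
   6 |  10 | aacbbcbbccaccbbcaaabcaacaaca
   7 |   4 | aacbcaaacbbcbbccaccbbcaaabcaacaaca
   8 |   2 | abaacbcaaacbbcbbccaccbbcaaabcaacaaca
   9 |  28 | abcaacaaca
  10 |  35 | aca
  11 |  32 | acaaca
  12 |  11 | acbbcbbccaccbbcaaabcaacaaca
  13 |   5 | acbcaaacbbcbbccaccbbcaaabcaacaaca
  14 |  20 | accbbcaaabcaacaaca
  15 |   3 | baacbcaaacbbcbbccaccbbcaaabcaacaaca
  16 |   1 | babaacbcaaacbbcbbccaccbbcaaabcaacaaca
  17 |  23 | bbcaaabcaacaaca
  18 |  13 | bbcbbccaccbbcaaabcaacaaca
  19 |  16 | bbccaccbbcaaabcaacaaca
  20 |  24 | bcaaabcaacaaca
  21 |   7 | bcaaacbbcbbccaccbbcaaabcaacaaca
  22 |  29 | bcaacaaca
  23 |  14 | bcbbccaccbbcaaabcaacaaca
  24 |  17 | bccaccbbcaaabcaacaaca
  25 |  36 | ca
  26 |  25 | caaabcaacaaca
  27 |   8 | caaacbbcbbccaccbbcaaabcaacaaca
  28 |  33 | caaca
  29 |  30 | caacaaca
  30 |  19 | caccbbcaaabcaacaaca
  31 |   0 | cbabaacbcaaacbbcbbccaccbbcaaabcaacaaca
  32 |  22 | cbbcaaabcaacaaca
  33 |  12 | cbbcbbccaccbbcaaabcaacaaca
  34 |  15 | cbbccaccbbcaaabcaacaaca
  35 |   6 | cbcaaacbbcbbccaccbbcaaabcaacaaca
  36 |  18 | ccaccbbcaaabcaacaaca
  37 |  21 | ccbbcaaabcaacaaca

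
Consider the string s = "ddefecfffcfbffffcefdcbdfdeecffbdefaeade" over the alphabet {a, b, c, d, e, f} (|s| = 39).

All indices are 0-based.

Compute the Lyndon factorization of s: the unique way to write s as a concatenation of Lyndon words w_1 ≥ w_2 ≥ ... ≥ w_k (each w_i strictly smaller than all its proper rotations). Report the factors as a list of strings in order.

["ddefe", "cfff", "cf", "bffffcefdc", "bdfdeecff", "bdef", "ae", "ade"]

emit factor 1: 'ddefe' (i=0, period=5)
emit factor 2: 'cfff' (i=5, period=4)
emit factor 3: 'cf' (i=9, period=2)
emit factor 4: 'bffffcefdc' (i=11, period=10)
emit factor 5: 'bdfdeecff' (i=21, period=9)
emit factor 6: 'bdef' (i=30, period=4)
emit factor 7: 'ae' (i=34, period=2)
emit factor 8: 'ade' (i=36, period=3)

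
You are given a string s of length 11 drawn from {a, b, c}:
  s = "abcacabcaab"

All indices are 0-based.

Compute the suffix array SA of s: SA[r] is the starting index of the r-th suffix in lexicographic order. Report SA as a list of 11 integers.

sorted suffixes:
  #0 SA[0]=8  'aab'
  #1 SA[1]=9  'ab'
  #2 SA[2]=5  'abcaab'
  #3 SA[3]=0  'abcacabcaab'
  #4 SA[4]=3  'acabcaab'
  #5 SA[5]=10  'b'
  #6 SA[6]=6  'bcaab'
  #7 SA[7]=1  'bcacabcaab'
  #8 SA[8]=7  'caab'
  #9 SA[9]=4  'cabcaab'
  #10 SA[10]=2  'cacabcaab'

[8, 9, 5, 0, 3, 10, 6, 1, 7, 4, 2]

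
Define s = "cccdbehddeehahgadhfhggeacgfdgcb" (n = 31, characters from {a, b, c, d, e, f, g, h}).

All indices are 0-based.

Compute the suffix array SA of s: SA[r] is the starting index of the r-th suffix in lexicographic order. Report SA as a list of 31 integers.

rank→(start, suffix):
  0 → (23, 'acgfdgcb')
  1 → (15, 'adhfhggeacgfdgcb')
  2 → (12, 'ahgadhfhggeacgfdgcb')
  3 → (30, 'b')
  4 → (4, 'behddeehahgadhfhggeacgfdgcb')
  5 → (29, 'cb')
  6 → (0, 'cccdbehddeehahgadhfhggeacgfdgcb')
  7 → (1, 'ccdbehddeehahgadhfhggeacgfdgcb')
  8 → (2, 'cdbehddeehahgadhfhggeacgfdgcb')
  9 → (24, 'cgfdgcb')
  10 → (3, 'dbehddeehahgadhfhggeacgfdgcb')
  11 → (7, 'ddeehahgadhfhggeacgfdgcb')
  12 → (8, 'deehahgadhfhggeacgfdgcb')
  13 → (27, 'dgcb')
  14 → (16, 'dhfhggeacgfdgcb')
  15 → (22, 'eacgfdgcb')
  16 → (9, 'eehahgadhfhggeacgfdgcb')
  17 → (10, 'ehahgadhfhggeacgfdgcb')
  18 → (5, 'ehddeehahgadhfhggeacgfdgcb')
  19 → (26, 'fdgcb')
  20 → (18, 'fhggeacgfdgcb')
  21 → (14, 'gadhfhggeacgfdgcb')
  22 → (28, 'gcb')
  23 → (21, 'geacgfdgcb')
  24 → (25, 'gfdgcb')
  25 → (20, 'ggeacgfdgcb')
  26 → (11, 'hahgadhfhggeacgfdgcb')
  27 → (6, 'hddeehahgadhfhggeacgfdgcb')
  28 → (17, 'hfhggeacgfdgcb')
  29 → (13, 'hgadhfhggeacgfdgcb')
  30 → (19, 'hggeacgfdgcb')

[23, 15, 12, 30, 4, 29, 0, 1, 2, 24, 3, 7, 8, 27, 16, 22, 9, 10, 5, 26, 18, 14, 28, 21, 25, 20, 11, 6, 17, 13, 19]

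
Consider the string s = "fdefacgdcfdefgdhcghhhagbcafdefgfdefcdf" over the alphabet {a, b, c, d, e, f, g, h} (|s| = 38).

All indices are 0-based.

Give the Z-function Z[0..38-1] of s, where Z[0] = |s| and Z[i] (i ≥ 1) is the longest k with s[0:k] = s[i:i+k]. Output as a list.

[38, 0, 0, 1, 0, 0, 0, 0, 0, 4, 0, 0, 1, 0, 0, 0, 0, 0, 0, 0, 0, 0, 0, 0, 0, 0, 4, 0, 0, 1, 0, 4, 0, 0, 1, 0, 0, 1]

Z[0]=38
i=1: fresh scan; Z[1]=0
i=2: fresh scan; Z[2]=0
i=3: fresh scan; Z[3]=1 scan→box=[3,4)
i=4: fresh scan; Z[4]=0
i=5: fresh scan; Z[5]=0
i=6: fresh scan; Z[6]=0
i=7: fresh scan; Z[7]=0
i=8: fresh scan; Z[8]=0
i=9: fresh scan; Z[9]=4 scan→box=[9,13)
i=10: min(r-i=3, Z[1]=0)=0; Z[10]=0
i=11: min(r-i=2, Z[2]=0)=0; Z[11]=0
i=12: min(r-i=1, Z[3]=1)=1; Z[12]=1
i=13: fresh scan; Z[13]=0
i=14: fresh scan; Z[14]=0
i=15: fresh scan; Z[15]=0
i=16: fresh scan; Z[16]=0
i=17: fresh scan; Z[17]=0
i=18: fresh scan; Z[18]=0
i=19: fresh scan; Z[19]=0
i=20: fresh scan; Z[20]=0
i=21: fresh scan; Z[21]=0
i=22: fresh scan; Z[22]=0
i=23: fresh scan; Z[23]=0
i=24: fresh scan; Z[24]=0
i=25: fresh scan; Z[25]=0
i=26: fresh scan; Z[26]=4 scan→box=[26,30)
i=27: min(r-i=3, Z[1]=0)=0; Z[27]=0
i=28: min(r-i=2, Z[2]=0)=0; Z[28]=0
i=29: min(r-i=1, Z[3]=1)=1; Z[29]=1
i=30: fresh scan; Z[30]=0
i=31: fresh scan; Z[31]=4 scan→box=[31,35)
i=32: min(r-i=3, Z[1]=0)=0; Z[32]=0
i=33: min(r-i=2, Z[2]=0)=0; Z[33]=0
i=34: min(r-i=1, Z[3]=1)=1; Z[34]=1
i=35: fresh scan; Z[35]=0
i=36: fresh scan; Z[36]=0
i=37: fresh scan; Z[37]=1 scan→box=[37,38)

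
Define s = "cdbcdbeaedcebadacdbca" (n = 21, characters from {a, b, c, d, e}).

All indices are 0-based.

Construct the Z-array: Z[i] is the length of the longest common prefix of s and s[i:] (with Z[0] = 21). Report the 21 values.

Z[0]=21
i=1: fresh scan; Z[1]=0
i=2: fresh scan; Z[2]=0
i=3: fresh scan; Z[3]=3 scan→box=[3,6)
i=4: min(r-i=2, Z[1]=0)=0; Z[4]=0
i=5: min(r-i=1, Z[2]=0)=0; Z[5]=0
i=6: fresh scan; Z[6]=0
i=7: fresh scan; Z[7]=0
i=8: fresh scan; Z[8]=0
i=9: fresh scan; Z[9]=0
i=10: fresh scan; Z[10]=1 scan→box=[10,11)
i=11: fresh scan; Z[11]=0
i=12: fresh scan; Z[12]=0
i=13: fresh scan; Z[13]=0
i=14: fresh scan; Z[14]=0
i=15: fresh scan; Z[15]=0
i=16: fresh scan; Z[16]=4 scan→box=[16,20)
i=17: min(r-i=3, Z[1]=0)=0; Z[17]=0
i=18: min(r-i=2, Z[2]=0)=0; Z[18]=0
i=19: min(r-i=1, Z[3]=3)=1; Z[19]=1
i=20: fresh scan; Z[20]=0

[21, 0, 0, 3, 0, 0, 0, 0, 0, 0, 1, 0, 0, 0, 0, 0, 4, 0, 0, 1, 0]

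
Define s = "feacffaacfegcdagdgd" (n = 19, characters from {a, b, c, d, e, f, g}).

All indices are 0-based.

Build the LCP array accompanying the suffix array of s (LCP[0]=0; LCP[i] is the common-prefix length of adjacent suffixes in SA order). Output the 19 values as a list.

rank→(start, suffix):
  0 → (6, 'aacfegcdagdgd')
  1 → (7, 'acfegcdagdgd')
  2 → (2, 'acffaacfegcdagdgd')
  3 → (14, 'agdgd')
  4 → (12, 'cdagdgd')
  5 → (8, 'cfegcdagdgd')
  6 → (3, 'cffaacfegcdagdgd')
  7 → (18, 'd')
  8 → (13, 'dagdgd')
  9 → (16, 'dgd')
  10 → (1, 'eacffaacfegcdagdgd')
  11 → (10, 'egcdagdgd')
  12 → (5, 'faacfegcdagdgd')
  13 → (0, 'feacffaacfegcdagdgd')
  14 → (9, 'fegcdagdgd')
  15 → (4, 'ffaacfegcdagdgd')
  16 → (11, 'gcdagdgd')
  17 → (17, 'gd')
  18 → (15, 'gdgd')

SA = [6, 7, 2, 14, 12, 8, 3, 18, 13, 16, 1, 10, 5, 0, 9, 4, 11, 17, 15]
rank  pair      lcp
   1  s[6:],s[7:]  1  'a'
   2  s[7:],s[2:]  3  'acf'
   3  s[2:],s[14:]  1  'a'
   4  s[14:],s[12:]  0  ''
   5  s[12:],s[8:]  1  'c'
   6  s[8:],s[3:]  2  'cf'
   7  s[3:],s[18:]  0  ''
   8  s[18:],s[13:]  1  'd'
   9  s[13:],s[16:]  1  'd'
  10  s[16:],s[1:]  0  ''
  11  s[1:],s[10:]  1  'e'
  12  s[10:],s[5:]  0  ''
  13  s[5:],s[0:]  1  'f'
  14  s[0:],s[9:]  2  'fe'
  15  s[9:],s[4:]  1  'f'
  16  s[4:],s[11:]  0  ''
  17  s[11:],s[17:]  1  'g'
  18  s[17:],s[15:]  2  'gd'

[0, 1, 3, 1, 0, 1, 2, 0, 1, 1, 0, 1, 0, 1, 2, 1, 0, 1, 2]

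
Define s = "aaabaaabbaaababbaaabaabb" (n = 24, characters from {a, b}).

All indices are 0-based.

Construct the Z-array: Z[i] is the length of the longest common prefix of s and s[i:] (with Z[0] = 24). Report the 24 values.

Z[0]=24
i=1: i≥r, start 0; Z[1]=2 grow→box=[1,3)
i=2: min(r-i=1, Z[1]=2)=1; Z[2]=1
i=3: i≥r, start 0; Z[3]=0
i=4: i≥r, start 0; Z[4]=4 grow→box=[4,8)
i=5: min(r-i=3, Z[1]=2)=2; Z[5]=2
i=6: min(r-i=2, Z[2]=1)=1; Z[6]=1
i=7: min(r-i=1, Z[3]=0)=0; Z[7]=0
i=8: i≥r, start 0; Z[8]=0
i=9: i≥r, start 0; Z[9]=5 grow→box=[9,14)
i=10: min(r-i=4, Z[1]=2)=2; Z[10]=2
i=11: min(r-i=3, Z[2]=1)=1; Z[11]=1
i=12: min(r-i=2, Z[3]=0)=0; Z[12]=0
i=13: min(r-i=1, Z[4]=4)=1; Z[13]=1
i=14: i≥r, start 0; Z[14]=0
i=15: i≥r, start 0; Z[15]=0
i=16: i≥r, start 0; Z[16]=6 grow→box=[16,22)
i=17: min(r-i=5, Z[1]=2)=2; Z[17]=2
i=18: min(r-i=4, Z[2]=1)=1; Z[18]=1
i=19: min(r-i=3, Z[3]=0)=0; Z[19]=0
i=20: min(r-i=2, Z[4]=4)=2; Z[20]=2
i=21: min(r-i=1, Z[5]=2)=1; Z[21]=1
i=22: i≥r, start 0; Z[22]=0
i=23: i≥r, start 0; Z[23]=0

[24, 2, 1, 0, 4, 2, 1, 0, 0, 5, 2, 1, 0, 1, 0, 0, 6, 2, 1, 0, 2, 1, 0, 0]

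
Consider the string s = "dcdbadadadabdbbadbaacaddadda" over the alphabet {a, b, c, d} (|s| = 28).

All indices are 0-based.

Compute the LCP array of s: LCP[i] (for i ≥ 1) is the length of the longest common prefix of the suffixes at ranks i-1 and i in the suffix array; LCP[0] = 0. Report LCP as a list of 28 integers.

[0, 1, 1, 1, 1, 3, 5, 2, 2, 4, 0, 2, 3, 1, 1, 0, 1, 0, 2, 2, 4, 3, 1, 3, 2, 1, 1, 3]

sorted suffixes:
  #0 SA[0]=27  'a'
  #1 SA[1]=18  'aacaddadda'
  #2 SA[2]=10  'abdbbadbaacaddadda'
  #3 SA[3]=19  'acaddadda'
  #4 SA[4]=8  'adabdbbadbaacaddadda'
  #5 SA[5]=6  'adadabdbbadbaacaddadda'
  #6 SA[6]=4  'adadadabdbbadbaacaddadda'
  #7 SA[7]=15  'adbaacaddadda'
  #8 SA[8]=24  'adda'
  #9 SA[9]=21  'addadda'
  #10 SA[10]=17  'baacaddadda'
  #11 SA[11]=3  'badadadabdbbadbaacaddadda'
  #12 SA[12]=14  'badbaacaddadda'
  #13 SA[13]=13  'bbadbaacaddadda'
  #14 SA[14]=11  'bdbbadbaacaddadda'
  #15 SA[15]=20  'caddadda'
  #16 SA[16]=1  'cdbadadadabdbbadbaacaddadda'
  #17 SA[17]=26  'da'
  #18 SA[18]=9  'dabdbbadbaacaddadda'
  #19 SA[19]=7  'dadabdbbadbaacaddadda'
  #20 SA[20]=5  'dadadabdbbadbaacaddadda'
  #21 SA[21]=23  'dadda'
  #22 SA[22]=16  'dbaacaddadda'
  #23 SA[23]=2  'dbadadadabdbbadbaacaddadda'
  #24 SA[24]=12  'dbbadbaacaddadda'
  #25 SA[25]=0  'dcdbadadadabdbbadbaacaddadda'
  #26 SA[26]=25  'dda'
  #27 SA[27]=22  'ddadda'

SA = [27, 18, 10, 19, 8, 6, 4, 15, 24, 21, 17, 3, 14, 13, 11, 20, 1, 26, 9, 7, 5, 23, 16, 2, 12, 0, 25, 22]
i: (SA[i-1],SA[i]) lcp shared
  1: (27,18) 1 'a'
  2: (18,10) 1 'a'
  3: (10,19) 1 'a'
  4: (19,8) 1 'a'
  5: (8,6) 3 'ada'
  6: (6,4) 5 'adada'
  7: (4,15) 2 'ad'
  8: (15,24) 2 'ad'
  9: (24,21) 4 'adda'
  10: (21,17) 0 ''
  11: (17,3) 2 'ba'
  12: (3,14) 3 'bad'
  13: (14,13) 1 'b'
  14: (13,11) 1 'b'
  15: (11,20) 0 ''
  16: (20,1) 1 'c'
  17: (1,26) 0 ''
  18: (26,9) 2 'da'
  19: (9,7) 2 'da'
  20: (7,5) 4 'dada'
  21: (5,23) 3 'dad'
  22: (23,16) 1 'd'
  23: (16,2) 3 'dba'
  24: (2,12) 2 'db'
  25: (12,0) 1 'd'
  26: (0,25) 1 'd'
  27: (25,22) 3 'dda'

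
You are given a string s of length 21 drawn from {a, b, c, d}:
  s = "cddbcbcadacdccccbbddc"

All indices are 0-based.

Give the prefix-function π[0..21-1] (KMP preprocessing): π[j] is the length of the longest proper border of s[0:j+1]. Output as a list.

[0, 0, 0, 0, 1, 0, 1, 0, 0, 0, 1, 2, 1, 1, 1, 1, 0, 0, 0, 0, 1]

π[0] = 0
j=1 s[j]='d': π[1]=0 (border '')
j=2 s[j]='d': π[2]=0 (border '')
j=3 s[j]='b': π[3]=0 (border '')
j=4 s[j]='c': π[4]=1 (border 'c')
j=5 s[j]='b': k: 1→0; π[5]=0 (border '')
j=6 s[j]='c': π[6]=1 (border 'c')
j=7 s[j]='a': k: 1→0; π[7]=0 (border '')
j=8 s[j]='d': π[8]=0 (border '')
j=9 s[j]='a': π[9]=0 (border '')
j=10 s[j]='c': π[10]=1 (border 'c')
j=11 s[j]='d': π[11]=2 (border 'cd')
j=12 s[j]='c': k: 2→0; π[12]=1 (border 'c')
j=13 s[j]='c': k: 1→0; π[13]=1 (border 'c')
j=14 s[j]='c': k: 1→0; π[14]=1 (border 'c')
j=15 s[j]='c': k: 1→0; π[15]=1 (border 'c')
j=16 s[j]='b': k: 1→0; π[16]=0 (border '')
j=17 s[j]='b': π[17]=0 (border '')
j=18 s[j]='d': π[18]=0 (border '')
j=19 s[j]='d': π[19]=0 (border '')
j=20 s[j]='c': π[20]=1 (border 'c')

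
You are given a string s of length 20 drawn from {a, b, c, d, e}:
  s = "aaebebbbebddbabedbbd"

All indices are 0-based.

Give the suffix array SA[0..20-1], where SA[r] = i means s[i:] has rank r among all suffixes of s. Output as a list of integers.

[0, 13, 1, 12, 5, 17, 6, 18, 9, 3, 7, 14, 19, 11, 16, 10, 4, 8, 2, 15]

rank→(start, suffix):
  0 → (0, 'aaebebbbebddbabedbbd')
  1 → (13, 'abedbbd')
  2 → (1, 'aebebbbebddbabedbbd')
  3 → (12, 'babedbbd')
  4 → (5, 'bbbebddbabedbbd')
  5 → (17, 'bbd')
  6 → (6, 'bbebddbabedbbd')
  7 → (18, 'bd')
  8 → (9, 'bddbabedbbd')
  9 → (3, 'bebbbebddbabedbbd')
  10 → (7, 'bebddbabedbbd')
  11 → (14, 'bedbbd')
  12 → (19, 'd')
  13 → (11, 'dbabedbbd')
  14 → (16, 'dbbd')
  15 → (10, 'ddbabedbbd')
  16 → (4, 'ebbbebddbabedbbd')
  17 → (8, 'ebddbabedbbd')
  18 → (2, 'ebebbbebddbabedbbd')
  19 → (15, 'edbbd')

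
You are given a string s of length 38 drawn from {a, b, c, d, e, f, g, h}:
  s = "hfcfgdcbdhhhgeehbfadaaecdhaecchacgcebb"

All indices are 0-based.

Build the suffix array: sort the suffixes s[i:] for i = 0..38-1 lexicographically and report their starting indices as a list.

rank→(start, suffix):
  0 → (20, 'aaecdhaecchacgcebb')
  1 → (31, 'acgcebb')
  2 → (18, 'adaaecdhaecchacgcebb')
  3 → (26, 'aecchacgcebb')
  4 → (21, 'aecdhaecchacgcebb')
  5 → (37, 'b')
  6 → (36, 'bb')
  7 → (7, 'bdhhhgeehbfadaaecdhaecchacgcebb')
  8 → (16, 'bfadaaecdhaecchacgcebb')
  9 → (6, 'cbdhhhgeehbfadaaecdhaecchacgcebb')
  10 → (28, 'cchacgcebb')
  11 → (23, 'cdhaecchacgcebb')
  12 → (34, 'cebb')
  13 → (2, 'cfgdcbdhhhgeehbfadaaecdhaecchacgcebb')
  14 → (32, 'cgcebb')
  15 → (29, 'chacgcebb')
  16 → (19, 'daaecdhaecchacgcebb')
  17 → (5, 'dcbdhhhgeehbfadaaecdhaecchacgcebb')
  18 → (24, 'dhaecchacgcebb')
  19 → (8, 'dhhhgeehbfadaaecdhaecchacgcebb')
  20 → (35, 'ebb')
  21 → (27, 'ecchacgcebb')
  22 → (22, 'ecdhaecchacgcebb')
  23 → (13, 'eehbfadaaecdhaecchacgcebb')
  24 → (14, 'ehbfadaaecdhaecchacgcebb')
  25 → (17, 'fadaaecdhaecchacgcebb')
  26 → (1, 'fcfgdcbdhhhgeehbfadaaecdhaecchacgcebb')
  27 → (3, 'fgdcbdhhhgeehbfadaaecdhaecchacgcebb')
  28 → (33, 'gcebb')
  29 → (4, 'gdcbdhhhgeehbfadaaecdhaecchacgcebb')
  30 → (12, 'geehbfadaaecdhaecchacgcebb')
  31 → (30, 'hacgcebb')
  32 → (25, 'haecchacgcebb')
  33 → (15, 'hbfadaaecdhaecchacgcebb')
  34 → (0, 'hfcfgdcbdhhhgeehbfadaaecdhaecchacgcebb')
  35 → (11, 'hgeehbfadaaecdhaecchacgcebb')
  36 → (10, 'hhgeehbfadaaecdhaecchacgcebb')
  37 → (9, 'hhhgeehbfadaaecdhaecchacgcebb')

[20, 31, 18, 26, 21, 37, 36, 7, 16, 6, 28, 23, 34, 2, 32, 29, 19, 5, 24, 8, 35, 27, 22, 13, 14, 17, 1, 3, 33, 4, 12, 30, 25, 15, 0, 11, 10, 9]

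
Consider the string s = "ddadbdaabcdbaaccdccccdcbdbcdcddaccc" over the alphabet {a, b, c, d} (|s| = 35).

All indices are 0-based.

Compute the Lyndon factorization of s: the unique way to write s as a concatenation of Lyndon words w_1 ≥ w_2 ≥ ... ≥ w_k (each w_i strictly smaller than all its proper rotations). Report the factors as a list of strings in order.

emit factor 1: 'd' (i=0, period=1)
emit factor 2: 'd' (i=1, period=1)
emit factor 3: 'adbd' (i=2, period=4)
emit factor 4: 'aabcdbaaccdccccdcbdbcdcddaccc' (i=6, period=29)

["d", "d", "adbd", "aabcdbaaccdccccdcbdbcdcddaccc"]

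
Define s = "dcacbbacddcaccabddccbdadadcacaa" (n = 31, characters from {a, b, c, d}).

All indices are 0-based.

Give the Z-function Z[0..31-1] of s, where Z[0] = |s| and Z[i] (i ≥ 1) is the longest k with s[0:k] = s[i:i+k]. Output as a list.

[31, 0, 0, 0, 0, 0, 0, 0, 1, 4, 0, 0, 0, 0, 0, 0, 1, 2, 0, 0, 0, 1, 0, 1, 0, 4, 0, 0, 0, 0, 0]

Z[0]=31
i=1: fresh scan; Z[1]=0
i=2: fresh scan; Z[2]=0
i=3: fresh scan; Z[3]=0
i=4: fresh scan; Z[4]=0
i=5: fresh scan; Z[5]=0
i=6: fresh scan; Z[6]=0
i=7: fresh scan; Z[7]=0
i=8: fresh scan; Z[8]=1 scan→box=[8,9)
i=9: fresh scan; Z[9]=4 scan→box=[9,13)
i=10: min(r-i=3, Z[1]=0)=0; Z[10]=0
i=11: min(r-i=2, Z[2]=0)=0; Z[11]=0
i=12: min(r-i=1, Z[3]=0)=0; Z[12]=0
i=13: fresh scan; Z[13]=0
i=14: fresh scan; Z[14]=0
i=15: fresh scan; Z[15]=0
i=16: fresh scan; Z[16]=1 scan→box=[16,17)
i=17: fresh scan; Z[17]=2 scan→box=[17,19)
i=18: min(r-i=1, Z[1]=0)=0; Z[18]=0
i=19: fresh scan; Z[19]=0
i=20: fresh scan; Z[20]=0
i=21: fresh scan; Z[21]=1 scan→box=[21,22)
i=22: fresh scan; Z[22]=0
i=23: fresh scan; Z[23]=1 scan→box=[23,24)
i=24: fresh scan; Z[24]=0
i=25: fresh scan; Z[25]=4 scan→box=[25,29)
i=26: min(r-i=3, Z[1]=0)=0; Z[26]=0
i=27: min(r-i=2, Z[2]=0)=0; Z[27]=0
i=28: min(r-i=1, Z[3]=0)=0; Z[28]=0
i=29: fresh scan; Z[29]=0
i=30: fresh scan; Z[30]=0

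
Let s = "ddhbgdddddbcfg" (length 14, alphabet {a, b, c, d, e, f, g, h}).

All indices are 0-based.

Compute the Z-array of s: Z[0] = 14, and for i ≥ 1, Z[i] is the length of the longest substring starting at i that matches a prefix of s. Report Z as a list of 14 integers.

Z[0]=14
i=1: fresh scan; Z[1]=1 scan→box=[1,2)
i=2: fresh scan; Z[2]=0
i=3: fresh scan; Z[3]=0
i=4: fresh scan; Z[4]=0
i=5: fresh scan; Z[5]=2 scan→box=[5,7)
i=6: min(r-i=1, Z[1]=1)=1; Z[6]=2 scan→box=[6,8)
i=7: min(r-i=1, Z[1]=1)=1; Z[7]=2 scan→box=[7,9)
i=8: min(r-i=1, Z[1]=1)=1; Z[8]=2 scan→box=[8,10)
i=9: min(r-i=1, Z[1]=1)=1; Z[9]=1
i=10: fresh scan; Z[10]=0
i=11: fresh scan; Z[11]=0
i=12: fresh scan; Z[12]=0
i=13: fresh scan; Z[13]=0

[14, 1, 0, 0, 0, 2, 2, 2, 2, 1, 0, 0, 0, 0]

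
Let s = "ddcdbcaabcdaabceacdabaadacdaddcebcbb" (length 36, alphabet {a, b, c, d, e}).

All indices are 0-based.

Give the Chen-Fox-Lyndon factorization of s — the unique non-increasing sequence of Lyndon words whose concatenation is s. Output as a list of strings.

emit factor 1: 'd' (i=0, period=1)
emit factor 2: 'd' (i=1, period=1)
emit factor 3: 'cd' (i=2, period=2)
emit factor 4: 'bc' (i=4, period=2)
emit factor 5: 'aabcdaabceacdabaadacdaddcebcbb' (i=6, period=30)

["d", "d", "cd", "bc", "aabcdaabceacdabaadacdaddcebcbb"]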